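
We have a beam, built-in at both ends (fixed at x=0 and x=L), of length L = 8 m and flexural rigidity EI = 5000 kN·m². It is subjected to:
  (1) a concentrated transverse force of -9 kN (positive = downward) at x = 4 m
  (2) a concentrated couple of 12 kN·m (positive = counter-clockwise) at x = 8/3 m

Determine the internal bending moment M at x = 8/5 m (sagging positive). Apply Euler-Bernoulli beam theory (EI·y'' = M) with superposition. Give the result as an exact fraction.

M(8/5) = 5 kN·m

Load 1 — point force P=-9 kN at a=4 m (b=L-a=4):
  M_1 = Pb²(3a+b)x/L³ - Pab²/L²  [x≤a] = (-9)·4²·(3·4+4)·(8/5)/8³ - (-9)·4·4²/8² = 9/5 kN·m
Load 2 — applied couple M₀=12 kN·m at a=8/3 m (b=L-a=16/3):
  M_2 = R_Ax - M_A  [x≤a] with R_A=2, M_A=0 = 2·(8/5) - 0 = 16/5 kN·m
Superposition: M = Σ M_i = 5 kN·m ≈ 5.000000 kN·m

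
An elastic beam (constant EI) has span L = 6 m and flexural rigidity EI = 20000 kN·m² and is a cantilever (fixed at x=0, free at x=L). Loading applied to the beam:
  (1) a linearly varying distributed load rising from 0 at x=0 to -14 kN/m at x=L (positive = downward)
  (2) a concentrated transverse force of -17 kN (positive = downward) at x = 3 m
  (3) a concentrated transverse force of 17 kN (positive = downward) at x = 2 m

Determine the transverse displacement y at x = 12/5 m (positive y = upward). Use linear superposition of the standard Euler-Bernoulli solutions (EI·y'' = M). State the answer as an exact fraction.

Load 1 — triangular load w₀=-14 kN/m (0→w₀ over full span):
  y_1 = (w₀Lx³/12-w₀L²x²/6-w₀x⁵/(120L))/EI = ((-14)·6·(12/5)³/12-(-14)·6²·(12/5)²/6-(-14)·(12/5)⁵/(120·6))/20000 = 189756/9765625 m
Load 2 — point force P=-17 kN at a=3 m (b=L-a=3):
  y_2 = -Px²(3a-x)/(6EI)  [x≤a] = -(-17)·(12/5)²·(3·3-(12/5))/(6·20000) = 1683/312500 m
Load 3 — point force P=17 kN at a=2 m (b=L-a=4):
  y_3 = -Pa²(3x-a)/(6EI)  [x>a] = -17·2²·(3·(12/5)-2)/(6·20000) = -221/75000 m
Superposition: y = Σ y_i = 5125769/234375000 m ≈ 0.021870 m

y(12/5) = 5125769/234375000 m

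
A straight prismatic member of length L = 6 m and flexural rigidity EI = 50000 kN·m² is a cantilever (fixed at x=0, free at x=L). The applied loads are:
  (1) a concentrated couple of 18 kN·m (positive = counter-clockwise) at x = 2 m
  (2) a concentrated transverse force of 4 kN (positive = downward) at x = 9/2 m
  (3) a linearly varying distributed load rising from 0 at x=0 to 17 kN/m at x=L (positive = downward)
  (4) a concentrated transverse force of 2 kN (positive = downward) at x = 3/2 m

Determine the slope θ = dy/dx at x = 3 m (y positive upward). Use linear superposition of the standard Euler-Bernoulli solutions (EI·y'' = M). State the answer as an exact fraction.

Load 1 — applied couple M₀=18 kN·m at a=2 m (b=L-a=4):
  θ_1 = M₀a/EI  [x>a] = 18·2/50000 = 9/12500 rad
Load 2 — point force P=4 kN at a=9/2 m (b=L-a=3/2):
  θ_2 = -Px(2a-x)/(2EI)  [x≤a] = -4·3·(2·(9/2)-3)/(2·50000) = -9/12500 rad
Load 3 — triangular load w₀=17 kN/m (0→w₀ over full span):
  θ_3 = (w₀Lx²/4-w₀L²x/3-w₀x⁴/(24L))/EI = (17·6·3²/4-17·6²·3/3-17·3⁴/(24·6))/50000 = -6273/800000 rad
Load 4 — point force P=2 kN at a=3/2 m (b=L-a=9/2):
  θ_4 = -Pa²/(2EI)  [x>a] = -2·(3/2)²/(2·50000) = -9/200000 rad
Superposition: θ = Σ θ_i = -6309/800000 rad ≈ -0.007886 rad

θ(3) = -6309/800000 rad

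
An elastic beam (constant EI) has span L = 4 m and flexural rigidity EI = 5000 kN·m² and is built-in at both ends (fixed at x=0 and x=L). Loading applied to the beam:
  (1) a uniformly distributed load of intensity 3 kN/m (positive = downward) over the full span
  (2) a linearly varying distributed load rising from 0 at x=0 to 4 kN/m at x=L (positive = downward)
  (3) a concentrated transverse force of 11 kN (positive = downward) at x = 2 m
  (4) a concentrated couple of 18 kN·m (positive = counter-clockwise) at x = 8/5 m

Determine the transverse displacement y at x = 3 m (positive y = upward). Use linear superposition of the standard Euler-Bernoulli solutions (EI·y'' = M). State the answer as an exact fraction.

y(3) = -119/300000 m

Load 1 — uniform load w=3 kN/m over full span:
  y_1 = -wx²(L-x)²/(24EI) = -3·3²·(4-3)²/(24·5000) = -9/40000 m
Load 2 — triangular load w₀=4 kN/m (0→w₀ over full span):
  y_2 = -w₀x²(L-x)²(x+2L)/(120LEI) = -4·3²·(4-3)²·(3+2·4)/(120·4·5000) = -33/200000 m
Load 3 — point force P=11 kN at a=2 m (b=L-a=2):
  y_3 = -Pa²(L-x)²(3bL-(3b+a)(L-x))/(6L³EI)  [x>a] = -11·2²·(4-3)²·(3·2·4-(3·2+2)·(4-3))/(6·4³·5000) = -11/30000 m
Load 4 — applied couple M₀=18 kN·m at a=8/5 m (b=L-a=12/5):
  y_4 = (R_Ax³/6 - M_Ax²/2 - M₀(x-a)²/2)/EI  [x>a] with R_A=162/25, M_A=54/25 = ((162/25)·3³/6 - (54/25)·3²/2 - 18·(3-(8/5))²/2)/5000 = 9/25000 m
Superposition: y = Σ y_i = -119/300000 m ≈ -0.000397 m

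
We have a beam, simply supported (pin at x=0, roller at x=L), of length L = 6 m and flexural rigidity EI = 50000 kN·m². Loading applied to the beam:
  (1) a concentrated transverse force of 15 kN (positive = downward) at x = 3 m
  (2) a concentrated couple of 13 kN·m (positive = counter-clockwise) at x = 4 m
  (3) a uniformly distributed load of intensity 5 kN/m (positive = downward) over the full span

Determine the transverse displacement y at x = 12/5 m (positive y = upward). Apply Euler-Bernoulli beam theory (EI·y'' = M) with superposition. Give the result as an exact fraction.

y(12/5) = -3997/1250000 m

Load 1 — point force P=15 kN at a=3 m (b=L-a=3):
  y_1 = -Pbx(L²-b²-x²)/(6LEI)  [x≤a] = -15·3·(12/5)·(6²-3²-(12/5)²)/(6·6·50000) = -1593/1250000 m
Load 2 — applied couple M₀=13 kN·m at a=4 m (b=L-a=2):
  y_2 = (M₀x³/(6L)+C₁x)/EI  [x≤a] with C₁=M₀(3b²-L²)/(6L)=-26/3 = (13·(12/5)³/(6·6)+(-26/3)·(12/5))/50000 = -247/781250 m
Load 3 — uniform load w=5 kN/m over full span:
  y_3 = -wx(L³-2Lx²+x³)/(24EI) = -5·(12/5)·(6³-2·6·(12/5)²+(12/5)³)/(24·50000) = -2511/1562500 m
Superposition: y = Σ y_i = -3997/1250000 m ≈ -0.003198 m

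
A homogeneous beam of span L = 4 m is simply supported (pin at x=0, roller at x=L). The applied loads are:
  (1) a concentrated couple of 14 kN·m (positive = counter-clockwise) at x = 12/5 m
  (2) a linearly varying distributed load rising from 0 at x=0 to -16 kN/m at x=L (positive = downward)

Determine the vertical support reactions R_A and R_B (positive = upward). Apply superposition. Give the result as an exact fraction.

Load 1 — applied couple M₀=14 kN·m at a=12/5 m (b=L-a=8/5):
  R_A = M₀/L = 14/4 = 7/2 kN
  R_B = -M₀/L = -14/4 = -7/2 kN
Load 2 — triangular load w₀=-16 kN/m (0→w₀ over full span):
  R_A = w₀L/6 = (-16)·4/6 = -32/3 kN
  R_B = w₀L/3 = (-16)·4/3 = -64/3 kN
Superposition: R_A = -43/6 kN, R_B = -149/6 kN

R_A = -43/6 kN, R_B = -149/6 kN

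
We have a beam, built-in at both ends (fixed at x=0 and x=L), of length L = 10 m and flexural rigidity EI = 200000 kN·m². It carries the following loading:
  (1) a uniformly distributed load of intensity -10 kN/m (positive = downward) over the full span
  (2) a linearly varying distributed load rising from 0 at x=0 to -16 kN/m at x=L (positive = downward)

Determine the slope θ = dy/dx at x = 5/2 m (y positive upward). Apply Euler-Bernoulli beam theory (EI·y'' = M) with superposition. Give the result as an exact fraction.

θ(5/2) = 89/128000 rad

Load 1 — uniform load w=-10 kN/m over full span:
  θ_1 = -wx(L-x)(L-2x)/(12EI) = -(-10)·(5/2)·(10-(5/2))·(10-2·(5/2))/(12·200000) = 1/2560 rad
Load 2 — triangular load w₀=-16 kN/m (0→w₀ over full span):
  θ_2 = -w₀(2x(L-x)(L-2x)(x+2L)+x²(L-x)²)/(120LEI) = -(-16)·(2·(5/2)·(10-(5/2))·(10-2·(5/2))·((5/2)+2·10)+(5/2)²·(10-(5/2))²)/(120·10·200000) = 39/128000 rad
Superposition: θ = Σ θ_i = 89/128000 rad ≈ 0.000695 rad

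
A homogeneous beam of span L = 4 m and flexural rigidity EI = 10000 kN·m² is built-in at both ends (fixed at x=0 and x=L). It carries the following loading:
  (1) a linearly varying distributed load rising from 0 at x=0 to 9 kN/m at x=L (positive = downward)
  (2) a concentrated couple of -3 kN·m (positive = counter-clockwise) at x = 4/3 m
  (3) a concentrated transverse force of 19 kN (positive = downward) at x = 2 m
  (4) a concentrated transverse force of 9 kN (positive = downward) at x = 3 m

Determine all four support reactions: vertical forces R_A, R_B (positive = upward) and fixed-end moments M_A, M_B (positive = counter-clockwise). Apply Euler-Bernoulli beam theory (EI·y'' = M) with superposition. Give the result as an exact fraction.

Load 1 — triangular load w₀=9 kN/m (0→w₀ over full span):
  R_A = 3w₀L/20 = 3·9·4/20 = 27/5 kN
  M_A = w₀L²/30 = 9·4²/30 = 24/5 kN·m
  R_B = 7w₀L/20 = 7·9·4/20 = 63/5 kN
  M_B = -w₀L²/20 = -9·4²/20 = -36/5 kN·m
Load 2 — applied couple M₀=-3 kN·m at a=4/3 m (b=L-a=8/3):
  R_A = 6M₀ab/L³ = 6·(-3)·(4/3)·(8/3)/4³ = -1 kN
  M_A = M₀b(2a-b)/L² = (-3)·(8/3)·(2·(4/3)-(8/3))/4² = 0 kN·m
  R_B = -6M₀ab/L³ = -6·(-3)·(4/3)·(8/3)/4³ = 1 kN
  M_B = M₀a(2b-a)/L² = (-3)·(4/3)·(2·(8/3)-(4/3))/4² = -1 kN·m
Load 3 — point force P=19 kN at a=2 m (b=L-a=2):
  R_A = Pb²(3a+b)/L³ = 19·2²·(3·2+2)/4³ = 19/2 kN
  M_A = Pab²/L² = 19·2·2²/4² = 19/2 kN·m
  R_B = Pa²(a+3b)/L³ = 19·2²·(2+3·2)/4³ = 19/2 kN
  M_B = -Pa²b/L² = -19·2²·2/4² = -19/2 kN·m
Load 4 — point force P=9 kN at a=3 m (b=L-a=1):
  R_A = Pb²(3a+b)/L³ = 9·1²·(3·3+1)/4³ = 45/32 kN
  M_A = Pab²/L² = 9·3·1²/4² = 27/16 kN·m
  R_B = Pa²(a+3b)/L³ = 9·3²·(3+3·1)/4³ = 243/32 kN
  M_B = -Pa²b/L² = -9·3²·1/4² = -81/16 kN·m
Superposition: R_A = 2449/160 kN, M_A = 1279/80 kN·m, R_B = 4911/160 kN, M_B = -1821/80 kN·m

R_A = 2449/160 kN, M_A = 1279/80 kN·m, R_B = 4911/160 kN, M_B = -1821/80 kN·m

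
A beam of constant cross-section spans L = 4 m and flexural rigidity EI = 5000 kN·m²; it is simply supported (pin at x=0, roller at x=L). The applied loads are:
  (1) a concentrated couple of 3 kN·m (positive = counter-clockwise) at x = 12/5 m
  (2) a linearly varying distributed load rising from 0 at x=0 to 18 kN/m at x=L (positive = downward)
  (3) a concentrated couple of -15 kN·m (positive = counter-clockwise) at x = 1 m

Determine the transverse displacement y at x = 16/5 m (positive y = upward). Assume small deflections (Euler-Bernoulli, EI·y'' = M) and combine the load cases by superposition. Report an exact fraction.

y(16/5) = -784341/156250000 m

Load 1 — applied couple M₀=3 kN·m at a=12/5 m (b=L-a=8/5):
  y_1 = (M₀x³/(6L)-M₀(x-a)²/2+C₁x)/EI  [x>a] with C₁=M₀(3b²-L²)/(6L)=-26/25 = (3·(16/5)³/(6·4)-3·((16/5)-(12/5))²/2+(-26/25)·(16/5))/5000 = -3/78125 m
Load 2 — triangular load w₀=18 kN/m (0→w₀ over full span):
  y_2 = -w₀x(7L⁴-10L²x²+3x⁴)/(360LEI) = -18·(16/5)·(7·4⁴-10·4²·(16/5)²+3·(16/5)⁴)/(360·4·5000) = -36576/9765625 m
Load 3 — applied couple M₀=-15 kN·m at a=1 m (b=L-a=3):
  y_3 = (M₀x³/(6L)-M₀(x-a)²/2+C₁x)/EI  [x>a] with C₁=M₀(3b²-L²)/(6L)=-55/8 = ((-15)·(16/5)³/(6·4)-(-15)·((16/5)-1)²/2+(-55/8)·(16/5))/5000 = -309/250000 m
Superposition: y = Σ y_i = -784341/156250000 m ≈ -0.005020 m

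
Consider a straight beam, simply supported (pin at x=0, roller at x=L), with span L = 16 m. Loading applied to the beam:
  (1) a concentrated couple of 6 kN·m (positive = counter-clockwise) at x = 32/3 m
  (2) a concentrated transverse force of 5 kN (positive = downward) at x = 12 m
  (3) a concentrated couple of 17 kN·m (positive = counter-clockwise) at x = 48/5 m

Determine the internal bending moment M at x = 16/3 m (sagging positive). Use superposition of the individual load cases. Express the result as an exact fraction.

M(16/3) = 43/3 kN·m

Load 1 — applied couple M₀=6 kN·m at a=32/3 m (b=L-a=16/3):
  M_1 = M₀x/L  [x≤a] = 6·(16/3)/16 = 2 kN·m
Load 2 — point force P=5 kN at a=12 m (b=L-a=4):
  M_2 = Pbx/L  [x≤a] = 5·4·(16/3)/16 = 20/3 kN·m
Load 3 — applied couple M₀=17 kN·m at a=48/5 m (b=L-a=32/5):
  M_3 = M₀x/L  [x≤a] = 17·(16/3)/16 = 17/3 kN·m
Superposition: M = Σ M_i = 43/3 kN·m ≈ 14.333333 kN·m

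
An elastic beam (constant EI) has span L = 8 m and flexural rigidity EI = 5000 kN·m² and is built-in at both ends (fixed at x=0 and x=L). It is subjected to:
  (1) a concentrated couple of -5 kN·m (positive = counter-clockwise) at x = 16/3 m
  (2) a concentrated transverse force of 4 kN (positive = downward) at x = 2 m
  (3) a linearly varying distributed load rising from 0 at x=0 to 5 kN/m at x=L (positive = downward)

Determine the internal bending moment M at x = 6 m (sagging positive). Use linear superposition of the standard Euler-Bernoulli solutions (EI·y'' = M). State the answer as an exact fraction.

Load 1 — applied couple M₀=-5 kN·m at a=16/3 m (b=L-a=8/3):
  M_1 = R_Ax - M_A - M₀  [x>a] with R_A=-5/6, M_A=-5/3 = (-5/6)·6 - (-5/3) - (-5) = 5/3 kN·m
Load 2 — point force P=4 kN at a=2 m (b=L-a=6):
  M_2 = Pa²(a+3b)(L-x)/L³ - Pa²b/L²  [x>a] = 4·2²·(2+3·6)·(8-6)/8³ - 4·2²·6/8² = -1/4 kN·m
Load 3 — triangular load w₀=5 kN/m (0→w₀ over full span):
  M_3 = 3w₀Lx/20 - w₀L²/30 - w₀x³/(6L) = 3·5·8·6/20 - 5·8²/30 - 5·6³/(6·8) = 17/6 kN·m
Superposition: M = Σ M_i = 17/4 kN·m ≈ 4.250000 kN·m

M(6) = 17/4 kN·m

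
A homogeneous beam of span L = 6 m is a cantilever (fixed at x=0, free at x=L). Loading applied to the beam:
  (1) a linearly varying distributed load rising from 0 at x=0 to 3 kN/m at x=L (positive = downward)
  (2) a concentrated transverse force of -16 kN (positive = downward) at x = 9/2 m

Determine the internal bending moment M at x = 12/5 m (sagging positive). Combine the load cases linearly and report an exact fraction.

M(12/5) = 2256/125 kN·m

Load 1 — triangular load w₀=3 kN/m (0→w₀ over full span):
  M_1 = w₀Lx/2 - w₀L²/3 - w₀x³/(6L) = 3·6·(12/5)/2 - 3·6²/3 - 3·(12/5)³/(6·6) = -1944/125 kN·m
Load 2 — point force P=-16 kN at a=9/2 m (b=L-a=3/2):
  M_2 = -P(a-x)  [x≤a] = -(-16)·((9/2)-(12/5)) = 168/5 kN·m
Superposition: M = Σ M_i = 2256/125 kN·m ≈ 18.048000 kN·m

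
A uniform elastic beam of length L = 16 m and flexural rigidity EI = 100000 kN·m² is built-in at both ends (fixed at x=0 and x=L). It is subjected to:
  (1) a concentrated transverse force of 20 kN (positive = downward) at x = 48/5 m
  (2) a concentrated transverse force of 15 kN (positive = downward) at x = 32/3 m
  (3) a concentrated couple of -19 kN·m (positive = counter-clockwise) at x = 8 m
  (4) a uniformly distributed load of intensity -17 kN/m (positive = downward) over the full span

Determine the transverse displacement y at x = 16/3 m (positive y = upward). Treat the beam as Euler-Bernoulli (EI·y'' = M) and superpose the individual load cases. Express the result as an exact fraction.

y(16/3) = 1082969/56953125 m

Load 1 — point force P=20 kN at a=48/5 m (b=L-a=32/5):
  y_1 = -Pb²x²(3aL-(3a+b)x)/(6L³EI)  [x≤a] = -20·(32/5)²·(16/3)²·(3·(48/5)·16-(3·(48/5)+(32/5))·(16/3))/(6·16³·100000) = -16384/6328125 m
Load 2 — point force P=15 kN at a=32/3 m (b=L-a=16/3):
  y_2 = -Pb²x²(3aL-(3a+b)x)/(6L³EI)  [x≤a] = -15·(16/3)²·(16/3)²·(3·(32/3)·16-(3·(32/3)+(16/3))·(16/3))/(6·16³·100000) = -704/455625 m
Load 3 — applied couple M₀=-19 kN·m at a=8 m (b=L-a=8):
  y_3 = (R_Ax³/6 - M_Ax²/2)/EI  [x≤a] with R_A=-57/32, M_A=-19/4 = ((-57/32)·(16/3)³/6 - (-19/4)·(16/3)²/2)/100000 = 19/84375 m
Load 4 — uniform load w=-17 kN/m over full span:
  y_4 = -wx²(L-x)²/(24EI) = -(-17)·(16/3)²·(16-(16/3))²/(24·100000) = 17408/759375 m
Superposition: y = Σ y_i = 1082969/56953125 m ≈ 0.019015 m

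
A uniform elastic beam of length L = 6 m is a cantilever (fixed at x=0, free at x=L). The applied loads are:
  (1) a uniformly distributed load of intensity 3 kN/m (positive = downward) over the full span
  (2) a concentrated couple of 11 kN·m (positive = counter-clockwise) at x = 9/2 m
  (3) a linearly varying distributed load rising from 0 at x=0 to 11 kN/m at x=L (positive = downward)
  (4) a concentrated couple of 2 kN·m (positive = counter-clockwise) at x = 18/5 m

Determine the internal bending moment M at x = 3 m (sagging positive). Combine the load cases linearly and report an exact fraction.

Load 1 — uniform load w=3 kN/m over full span:
  M_1 = -w(L-x)²/2 = -3·(6-3)²/2 = -27/2 kN·m
Load 2 — applied couple M₀=11 kN·m at a=9/2 m (b=L-a=3/2):
  M_2 = M₀  [x≤a] = 11 = 11 kN·m
Load 3 — triangular load w₀=11 kN/m (0→w₀ over full span):
  M_3 = w₀Lx/2 - w₀L²/3 - w₀x³/(6L) = 11·6·3/2 - 11·6²/3 - 11·3³/(6·6) = -165/4 kN·m
Load 4 — applied couple M₀=2 kN·m at a=18/5 m (b=L-a=12/5):
  M_4 = M₀  [x≤a] = 2 = 2 kN·m
Superposition: M = Σ M_i = -167/4 kN·m ≈ -41.750000 kN·m

M(3) = -167/4 kN·m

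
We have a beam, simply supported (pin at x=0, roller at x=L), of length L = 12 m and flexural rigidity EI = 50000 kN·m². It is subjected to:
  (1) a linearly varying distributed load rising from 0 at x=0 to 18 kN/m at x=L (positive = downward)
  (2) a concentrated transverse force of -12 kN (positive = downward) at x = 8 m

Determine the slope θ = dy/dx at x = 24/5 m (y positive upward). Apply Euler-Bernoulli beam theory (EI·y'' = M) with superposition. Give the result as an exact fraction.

Load 1 — triangular load w₀=18 kN/m (0→w₀ over full span):
  θ_1 = -w₀(7L⁴-30L²x²+15x⁴)/(360LEI) = -18·(7·12⁴-30·12²·(24/5)²+15·(24/5)⁴)/(360·12·50000) = -8721/1953125 rad
Load 2 — point force P=-12 kN at a=8 m (b=L-a=4):
  θ_2 = -Pb(L²-b²-3x²)/(6LEI)  [x≤a] = -(-12)·4·(12²-4²-3·(24/5)²)/(6·12·50000) = 184/234375 rad
Superposition: θ = Σ θ_i = -21563/5859375 rad ≈ -0.003680 rad

θ(24/5) = -21563/5859375 rad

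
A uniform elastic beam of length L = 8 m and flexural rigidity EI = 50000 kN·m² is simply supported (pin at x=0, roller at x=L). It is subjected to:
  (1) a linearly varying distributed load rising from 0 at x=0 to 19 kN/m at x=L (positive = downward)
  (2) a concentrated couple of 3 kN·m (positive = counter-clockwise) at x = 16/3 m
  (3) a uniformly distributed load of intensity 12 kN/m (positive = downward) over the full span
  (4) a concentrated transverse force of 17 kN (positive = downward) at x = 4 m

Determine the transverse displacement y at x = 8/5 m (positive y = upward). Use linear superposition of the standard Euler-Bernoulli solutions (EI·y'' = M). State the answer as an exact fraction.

y(8/5) = -2263708/146484375 m

Load 1 — triangular load w₀=19 kN/m (0→w₀ over full span):
  y_1 = -w₀x(7L⁴-10L²x²+3x⁴)/(360LEI) = -19·(8/5)·(7·8⁴-10·8²·(8/5)²+3·(8/5)⁴)/(360·8·50000) = -836608/146484375 m
Load 2 — applied couple M₀=3 kN·m at a=16/3 m (b=L-a=8/3):
  y_2 = (M₀x³/(6L)+C₁x)/EI  [x≤a] with C₁=M₀(3b²-L²)/(6L)=-8/3 = (3·(8/5)³/(6·8)+(-8/3)·(8/5))/50000 = -94/1171875 m
Load 3 — uniform load w=12 kN/m over full span:
  y_3 = -wx(L³-2Lx²+x³)/(24EI) = -12·(8/5)·(8³-2·8·(8/5)²+(8/5)³)/(24·50000) = -14848/1953125 m
Load 4 — point force P=17 kN at a=4 m (b=L-a=4):
  y_4 = -Pbx(L²-b²-x²)/(6LEI)  [x≤a] = -17·4·(8/5)·(8²-4²-(8/5)²)/(6·8·50000) = -2414/1171875 m
Superposition: y = Σ y_i = -2263708/146484375 m ≈ -0.015454 m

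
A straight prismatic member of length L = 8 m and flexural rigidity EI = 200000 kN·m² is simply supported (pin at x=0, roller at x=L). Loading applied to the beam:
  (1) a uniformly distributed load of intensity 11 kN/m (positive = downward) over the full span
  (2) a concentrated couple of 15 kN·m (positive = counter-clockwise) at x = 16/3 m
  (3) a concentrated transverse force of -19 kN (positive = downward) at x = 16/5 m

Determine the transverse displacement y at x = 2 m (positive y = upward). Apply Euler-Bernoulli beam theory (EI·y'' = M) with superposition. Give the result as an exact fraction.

y(2) = -226289/150000000 m

Load 1 — uniform load w=11 kN/m over full span:
  y_1 = -wx(L³-2Lx²+x³)/(24EI) = -11·2·(8³-2·8·2²+2³)/(24·200000) = -209/100000 m
Load 2 — applied couple M₀=15 kN·m at a=16/3 m (b=L-a=8/3):
  y_2 = (M₀x³/(6L)+C₁x)/EI  [x≤a] with C₁=M₀(3b²-L²)/(6L)=-40/3 = (15·2³/(6·8)+(-40/3)·2)/200000 = -29/240000 m
Load 3 — point force P=-19 kN at a=16/5 m (b=L-a=24/5):
  y_3 = -Pbx(L²-b²-x²)/(6LEI)  [x≤a] = -(-19)·(24/5)·2·(8²-(24/5)²-2²)/(6·8·200000) = 4389/6250000 m
Superposition: y = Σ y_i = -226289/150000000 m ≈ -0.001509 m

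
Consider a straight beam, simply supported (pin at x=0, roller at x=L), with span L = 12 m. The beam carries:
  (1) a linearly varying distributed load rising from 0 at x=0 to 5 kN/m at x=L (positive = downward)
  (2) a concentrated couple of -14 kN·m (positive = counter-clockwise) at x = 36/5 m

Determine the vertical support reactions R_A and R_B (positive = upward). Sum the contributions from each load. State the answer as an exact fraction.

R_A = 53/6 kN, R_B = 127/6 kN

Load 1 — triangular load w₀=5 kN/m (0→w₀ over full span):
  R_A = w₀L/6 = 5·12/6 = 10 kN
  R_B = w₀L/3 = 5·12/3 = 20 kN
Load 2 — applied couple M₀=-14 kN·m at a=36/5 m (b=L-a=24/5):
  R_A = M₀/L = (-14)/12 = -7/6 kN
  R_B = -M₀/L = -(-14)/12 = 7/6 kN
Superposition: R_A = 53/6 kN, R_B = 127/6 kN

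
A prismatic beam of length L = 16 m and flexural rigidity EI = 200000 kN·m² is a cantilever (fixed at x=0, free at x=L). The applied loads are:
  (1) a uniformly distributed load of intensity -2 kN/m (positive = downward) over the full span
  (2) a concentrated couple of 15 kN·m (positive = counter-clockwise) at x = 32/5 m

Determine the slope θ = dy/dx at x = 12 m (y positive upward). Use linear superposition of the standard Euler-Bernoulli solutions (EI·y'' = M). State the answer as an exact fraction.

Load 1 — uniform load w=-2 kN/m over full span:
  θ_1 = -wx(x²-3Lx+3L²)/(6EI) = -(-2)·12·(12²-3·16·12+3·16²)/(6·200000) = 21/3125 rad
Load 2 — applied couple M₀=15 kN·m at a=32/5 m (b=L-a=48/5):
  θ_2 = M₀a/EI  [x>a] = 15·(32/5)/200000 = 3/6250 rad
Superposition: θ = Σ θ_i = 9/1250 rad ≈ 0.007200 rad

θ(12) = 9/1250 rad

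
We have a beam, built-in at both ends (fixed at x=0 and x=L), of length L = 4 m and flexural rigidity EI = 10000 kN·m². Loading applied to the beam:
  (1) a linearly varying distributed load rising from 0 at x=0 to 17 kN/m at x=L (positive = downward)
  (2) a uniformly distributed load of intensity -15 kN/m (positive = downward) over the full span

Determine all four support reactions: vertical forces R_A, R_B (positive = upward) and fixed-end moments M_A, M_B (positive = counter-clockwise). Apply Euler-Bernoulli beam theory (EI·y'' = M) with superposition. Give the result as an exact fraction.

Load 1 — triangular load w₀=17 kN/m (0→w₀ over full span):
  R_A = 3w₀L/20 = 3·17·4/20 = 51/5 kN
  M_A = w₀L²/30 = 17·4²/30 = 136/15 kN·m
  R_B = 7w₀L/20 = 7·17·4/20 = 119/5 kN
  M_B = -w₀L²/20 = -17·4²/20 = -68/5 kN·m
Load 2 — uniform load w=-15 kN/m over full span:
  R_A = wL/2 = (-15)·4/2 = -30 kN
  M_A = wL²/12 = (-15)·4²/12 = -20 kN·m
  R_B = wL/2 = (-15)·4/2 = -30 kN
  M_B = -wL²/12 = -(-15)·4²/12 = 20 kN·m
Superposition: R_A = -99/5 kN, M_A = -164/15 kN·m, R_B = -31/5 kN, M_B = 32/5 kN·m

R_A = -99/5 kN, M_A = -164/15 kN·m, R_B = -31/5 kN, M_B = 32/5 kN·m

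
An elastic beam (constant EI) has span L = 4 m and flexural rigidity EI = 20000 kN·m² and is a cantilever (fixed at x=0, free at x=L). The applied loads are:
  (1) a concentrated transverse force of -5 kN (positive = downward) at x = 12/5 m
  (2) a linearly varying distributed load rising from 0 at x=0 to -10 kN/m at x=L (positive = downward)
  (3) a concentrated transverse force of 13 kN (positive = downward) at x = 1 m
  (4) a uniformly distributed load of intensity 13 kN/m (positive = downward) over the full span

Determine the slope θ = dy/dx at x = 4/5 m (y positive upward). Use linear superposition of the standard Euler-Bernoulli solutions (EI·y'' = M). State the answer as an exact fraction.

Load 1 — point force P=-5 kN at a=12/5 m (b=L-a=8/5):
  θ_1 = -Px(2a-x)/(2EI)  [x≤a] = -(-5)·(4/5)·(2·(12/5)-(4/5))/(2·20000) = 1/2500 rad
Load 2 — triangular load w₀=-10 kN/m (0→w₀ over full span):
  θ_2 = (w₀Lx²/4-w₀L²x/3-w₀x⁴/(24L))/EI = ((-10)·4·(4/5)²/4-(-10)·4²·(4/5)/3-(-10)·(4/5)⁴/(24·4))/20000 = 851/468750 rad
Load 3 — point force P=13 kN at a=1 m (b=L-a=3):
  θ_3 = -Px(2a-x)/(2EI)  [x≤a] = -13·(4/5)·(2·1-(4/5))/(2·20000) = -39/125000 rad
Load 4 — uniform load w=13 kN/m over full span:
  θ_4 = -wx(x²-3Lx+3L²)/(6EI) = -13·(4/5)·((4/5)²-3·4·(4/5)+3·4²)/(6·20000) = -793/234375 rad
Superposition: θ = Σ θ_i = -37/25000 rad ≈ -0.001480 rad

θ(4/5) = -37/25000 rad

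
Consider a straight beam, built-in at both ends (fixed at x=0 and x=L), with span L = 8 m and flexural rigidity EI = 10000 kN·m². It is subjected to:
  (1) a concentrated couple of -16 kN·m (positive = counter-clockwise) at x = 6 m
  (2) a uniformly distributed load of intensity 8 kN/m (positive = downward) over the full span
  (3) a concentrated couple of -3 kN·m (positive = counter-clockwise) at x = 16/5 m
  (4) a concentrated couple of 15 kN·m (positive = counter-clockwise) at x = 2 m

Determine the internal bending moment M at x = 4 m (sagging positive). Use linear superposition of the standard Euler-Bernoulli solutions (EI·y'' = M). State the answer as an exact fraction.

Load 1 — applied couple M₀=-16 kN·m at a=6 m (b=L-a=2):
  M_1 = R_Ax - M_A  [x≤a] with R_A=-9/4, M_A=-5 = (-9/4)·4 - (-5) = -4 kN·m
Load 2 — uniform load w=8 kN/m over full span:
  M_2 = wLx/2 - wL²/12 - wx²/2 = 8·8·4/2 - 8·8²/12 - 8·4²/2 = 64/3 kN·m
Load 3 — applied couple M₀=-3 kN·m at a=16/5 m (b=L-a=24/5):
  M_3 = R_Ax - M_A - M₀  [x>a] with R_A=-27/50, M_A=-9/25 = (-27/50)·4 - (-9/25) - (-3) = 6/5 kN·m
Load 4 — applied couple M₀=15 kN·m at a=2 m (b=L-a=6):
  M_4 = R_Ax - M_A - M₀  [x>a] with R_A=135/64, M_A=-45/16 = (135/64)·4 - (-45/16) - 15 = -15/4 kN·m
Superposition: M = Σ M_i = 887/60 kN·m ≈ 14.783333 kN·m

M(4) = 887/60 kN·m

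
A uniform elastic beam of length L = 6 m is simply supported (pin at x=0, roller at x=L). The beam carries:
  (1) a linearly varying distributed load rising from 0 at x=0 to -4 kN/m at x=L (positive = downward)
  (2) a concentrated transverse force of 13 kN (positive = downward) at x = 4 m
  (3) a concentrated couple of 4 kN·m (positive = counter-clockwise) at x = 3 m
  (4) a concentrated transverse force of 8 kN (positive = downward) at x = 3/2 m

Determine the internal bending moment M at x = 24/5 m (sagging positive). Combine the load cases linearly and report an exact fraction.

M(24/5) = 636/125 kN·m

Load 1 — triangular load w₀=-4 kN/m (0→w₀ over full span):
  M_1 = w₀Lx/6 - w₀x³/(6L) = (-4)·6·(24/5)/6 - (-4)·(24/5)³/(6·6) = -864/125 kN·m
Load 2 — point force P=13 kN at a=4 m (b=L-a=2):
  M_2 = Pa(L-x)/L  [x>a] = 13·4·(6-(24/5))/6 = 52/5 kN·m
Load 3 — applied couple M₀=4 kN·m at a=3 m (b=L-a=3):
  M_3 = M₀x/L - M₀  [x>a] = 4·(24/5)/6 - 4 = -4/5 kN·m
Load 4 — point force P=8 kN at a=3/2 m (b=L-a=9/2):
  M_4 = Pa(L-x)/L  [x>a] = 8·(3/2)·(6-(24/5))/6 = 12/5 kN·m
Superposition: M = Σ M_i = 636/125 kN·m ≈ 5.088000 kN·m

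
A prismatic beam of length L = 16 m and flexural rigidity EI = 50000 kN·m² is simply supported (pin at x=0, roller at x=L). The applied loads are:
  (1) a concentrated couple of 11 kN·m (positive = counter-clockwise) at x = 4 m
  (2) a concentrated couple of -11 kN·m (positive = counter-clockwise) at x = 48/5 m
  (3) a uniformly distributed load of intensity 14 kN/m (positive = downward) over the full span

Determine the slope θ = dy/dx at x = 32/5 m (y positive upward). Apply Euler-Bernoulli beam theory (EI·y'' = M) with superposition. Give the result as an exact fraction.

θ(32/5) = -523667/37500000 rad

Load 1 — applied couple M₀=11 kN·m at a=4 m (b=L-a=12):
  θ_1 = (M₀x²/(2L)-M₀(x-a)+C₁)/EI  [x>a] with C₁=M₀(3b²-L²)/(6L)=121/6 = (11·(32/5)²/(2·16)-11·((32/5)-4)+(121/6))/50000 = 1177/7500000 rad
Load 2 — applied couple M₀=-11 kN·m at a=48/5 m (b=L-a=32/5):
  θ_2 = (M₀x²/(2L)+C₁)/EI  [x≤a] with C₁=M₀(3b²-L²)/(6L)=1144/75 = ((-11)·(32/5)²/(2·16)+(1144/75))/50000 = 11/468750 rad
Load 3 — uniform load w=14 kN/m over full span:
  θ_3 = -w(L³-6Lx²+4x³)/(24EI) = -14·(16³-6·16·(32/5)²+4·(32/5)³)/(24·50000) = -16576/1171875 rad
Superposition: θ = Σ θ_i = -523667/37500000 rad ≈ -0.013964 rad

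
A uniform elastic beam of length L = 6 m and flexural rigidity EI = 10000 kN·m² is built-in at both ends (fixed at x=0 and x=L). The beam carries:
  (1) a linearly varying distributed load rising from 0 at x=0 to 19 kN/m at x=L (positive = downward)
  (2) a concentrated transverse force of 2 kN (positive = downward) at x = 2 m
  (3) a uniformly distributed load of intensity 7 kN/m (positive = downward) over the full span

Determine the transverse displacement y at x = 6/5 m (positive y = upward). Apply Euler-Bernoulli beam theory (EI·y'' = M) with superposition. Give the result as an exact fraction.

Load 1 — triangular load w₀=19 kN/m (0→w₀ over full span):
  y_1 = -w₀x²(L-x)²(x+2L)/(120LEI) = -19·(6/5)²·(6-(6/5))²·((6/5)+2·6)/(120·6·10000) = -11286/9765625 m
Load 2 — point force P=2 kN at a=2 m (b=L-a=4):
  y_2 = -Pb²x²(3aL-(3a+b)x)/(6L³EI)  [x≤a] = -2·4²·(6/5)²·(3·2·6-(3·2+4)·(6/5))/(6·6³·10000) = -4/46875 m
Load 3 — uniform load w=7 kN/m over full span:
  y_3 = -wx²(L-x)²/(24EI) = -7·(6/5)²·(6-(6/5))²/(24·10000) = -378/390625 m
Superposition: y = Σ y_i = -64708/29296875 m ≈ -0.002209 m

y(6/5) = -64708/29296875 m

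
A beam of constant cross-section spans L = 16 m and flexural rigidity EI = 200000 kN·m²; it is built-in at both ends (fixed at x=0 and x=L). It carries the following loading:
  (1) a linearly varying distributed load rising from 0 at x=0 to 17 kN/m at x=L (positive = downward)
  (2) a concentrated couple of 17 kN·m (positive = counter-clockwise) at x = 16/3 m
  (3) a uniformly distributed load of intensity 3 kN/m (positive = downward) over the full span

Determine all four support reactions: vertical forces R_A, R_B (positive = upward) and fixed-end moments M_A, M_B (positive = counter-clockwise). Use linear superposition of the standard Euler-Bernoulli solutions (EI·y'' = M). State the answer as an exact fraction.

Load 1 — triangular load w₀=17 kN/m (0→w₀ over full span):
  R_A = 3w₀L/20 = 3·17·16/20 = 204/5 kN
  M_A = w₀L²/30 = 17·16²/30 = 2176/15 kN·m
  R_B = 7w₀L/20 = 7·17·16/20 = 476/5 kN
  M_B = -w₀L²/20 = -17·16²/20 = -1088/5 kN·m
Load 2 — applied couple M₀=17 kN·m at a=16/3 m (b=L-a=32/3):
  R_A = 6M₀ab/L³ = 6·17·(16/3)·(32/3)/16³ = 17/12 kN
  M_A = M₀b(2a-b)/L² = 17·(32/3)·(2·(16/3)-(32/3))/16² = 0 kN·m
  R_B = -6M₀ab/L³ = -6·17·(16/3)·(32/3)/16³ = -17/12 kN
  M_B = M₀a(2b-a)/L² = 17·(16/3)·(2·(32/3)-(16/3))/16² = 17/3 kN·m
Load 3 — uniform load w=3 kN/m over full span:
  R_A = wL/2 = 3·16/2 = 24 kN
  M_A = wL²/12 = 3·16²/12 = 64 kN·m
  R_B = wL/2 = 3·16/2 = 24 kN
  M_B = -wL²/12 = -3·16²/12 = -64 kN·m
Superposition: R_A = 3973/60 kN, M_A = 3136/15 kN·m, R_B = 7067/60 kN, M_B = -4139/15 kN·m

R_A = 3973/60 kN, M_A = 3136/15 kN·m, R_B = 7067/60 kN, M_B = -4139/15 kN·m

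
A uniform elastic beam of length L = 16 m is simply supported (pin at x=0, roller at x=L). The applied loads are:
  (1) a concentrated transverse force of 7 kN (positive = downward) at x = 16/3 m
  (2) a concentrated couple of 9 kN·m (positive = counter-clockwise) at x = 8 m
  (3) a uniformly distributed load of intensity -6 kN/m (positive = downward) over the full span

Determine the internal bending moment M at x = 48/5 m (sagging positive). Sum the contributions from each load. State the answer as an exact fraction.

Load 1 — point force P=7 kN at a=16/3 m (b=L-a=32/3):
  M_1 = Pa(L-x)/L  [x>a] = 7·(16/3)·(16-(48/5))/16 = 224/15 kN·m
Load 2 — applied couple M₀=9 kN·m at a=8 m (b=L-a=8):
  M_2 = M₀x/L - M₀  [x>a] = 9·(48/5)/16 - 9 = -18/5 kN·m
Load 3 — uniform load w=-6 kN/m over full span:
  M_3 = wx(L-x)/2 = (-6)·(48/5)·(16-(48/5))/2 = -4608/25 kN·m
Superposition: M = Σ M_i = -12974/75 kN·m ≈ -172.986667 kN·m

M(48/5) = -12974/75 kN·m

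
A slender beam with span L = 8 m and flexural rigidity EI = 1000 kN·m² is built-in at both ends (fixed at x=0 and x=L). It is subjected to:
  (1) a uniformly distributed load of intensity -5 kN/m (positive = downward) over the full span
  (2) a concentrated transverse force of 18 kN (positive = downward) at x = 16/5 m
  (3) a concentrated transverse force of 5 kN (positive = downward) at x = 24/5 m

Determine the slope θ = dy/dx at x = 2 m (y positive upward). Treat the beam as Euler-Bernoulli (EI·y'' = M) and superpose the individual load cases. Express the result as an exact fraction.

θ(2) = -36/15625 rad

Load 1 — uniform load w=-5 kN/m over full span:
  θ_1 = -wx(L-x)(L-2x)/(12EI) = -(-5)·2·(8-2)·(8-2·2)/(12·1000) = 1/50 rad
Load 2 — point force P=18 kN at a=16/5 m (b=L-a=24/5):
  θ_2 = -Pb²x(2aL-(3a+b)x)/(2L³EI)  [x≤a] = -18·(24/5)²·2·(2·(16/5)·8-(3·(16/5)+(24/5))·2)/(2·8³·1000) = -567/31250 rad
Load 3 — point force P=5 kN at a=24/5 m (b=L-a=16/5):
  θ_3 = -Pb²x(2aL-(3a+b)x)/(2L³EI)  [x≤a] = -5·(16/5)²·2·(2·(24/5)·8-(3·(24/5)+(16/5))·2)/(2·8³·1000) = -13/3125 rad
Superposition: θ = Σ θ_i = -36/15625 rad ≈ -0.002304 rad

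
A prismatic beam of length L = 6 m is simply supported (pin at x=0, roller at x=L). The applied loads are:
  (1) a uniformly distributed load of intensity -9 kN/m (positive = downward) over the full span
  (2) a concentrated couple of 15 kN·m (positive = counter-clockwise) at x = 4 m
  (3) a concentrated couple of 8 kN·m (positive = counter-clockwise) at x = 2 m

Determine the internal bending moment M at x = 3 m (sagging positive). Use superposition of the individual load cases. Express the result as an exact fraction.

M(3) = -37 kN·m

Load 1 — uniform load w=-9 kN/m over full span:
  M_1 = wx(L-x)/2 = (-9)·3·(6-3)/2 = -81/2 kN·m
Load 2 — applied couple M₀=15 kN·m at a=4 m (b=L-a=2):
  M_2 = M₀x/L  [x≤a] = 15·3/6 = 15/2 kN·m
Load 3 — applied couple M₀=8 kN·m at a=2 m (b=L-a=4):
  M_3 = M₀x/L - M₀  [x>a] = 8·3/6 - 8 = -4 kN·m
Superposition: M = Σ M_i = -37 kN·m ≈ -37.000000 kN·m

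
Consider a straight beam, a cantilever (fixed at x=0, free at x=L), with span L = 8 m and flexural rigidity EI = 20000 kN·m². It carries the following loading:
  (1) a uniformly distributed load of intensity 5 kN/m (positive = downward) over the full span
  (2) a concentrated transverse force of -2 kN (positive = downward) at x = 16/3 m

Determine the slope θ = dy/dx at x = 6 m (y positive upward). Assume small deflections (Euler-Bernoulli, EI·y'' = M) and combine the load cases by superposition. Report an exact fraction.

Load 1 — uniform load w=5 kN/m over full span:
  θ_1 = -wx(x²-3Lx+3L²)/(6EI) = -5·6·(6²-3·8·6+3·8²)/(6·20000) = -21/1000 rad
Load 2 — point force P=-2 kN at a=16/3 m (b=L-a=8/3):
  θ_2 = -Pa²/(2EI)  [x>a] = -(-2)·(16/3)²/(2·20000) = 8/5625 rad
Superposition: θ = Σ θ_i = -881/45000 rad ≈ -0.019578 rad

θ(6) = -881/45000 rad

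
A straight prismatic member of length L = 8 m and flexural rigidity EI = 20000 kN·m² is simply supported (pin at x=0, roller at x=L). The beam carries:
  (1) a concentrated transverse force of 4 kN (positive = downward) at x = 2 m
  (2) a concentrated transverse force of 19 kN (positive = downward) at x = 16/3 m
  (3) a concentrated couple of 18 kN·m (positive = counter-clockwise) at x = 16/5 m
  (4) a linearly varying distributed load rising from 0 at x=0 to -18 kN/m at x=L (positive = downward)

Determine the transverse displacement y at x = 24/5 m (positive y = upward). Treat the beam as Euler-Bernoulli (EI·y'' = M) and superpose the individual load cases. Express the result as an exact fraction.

y(24/5) = 3891481/263671875 m

Load 1 — point force P=4 kN at a=2 m (b=L-a=6):
  y_1 = -Pa(L-x)(2Lx-a²-x²)/(6LEI)  [x>a] = -4·2·(8-(24/5))·(2·8·(24/5)-2²-(24/5)²)/(6·8·20000) = -311/234375 m
Load 2 — point force P=19 kN at a=16/3 m (b=L-a=8/3):
  y_2 = -Pbx(L²-b²-x²)/(6LEI)  [x≤a] = -19·(8/3)·(24/5)·(8²-(8/3)²-(24/5)²)/(6·8·20000) = -18088/2109375 m
Load 3 — applied couple M₀=18 kN·m at a=16/5 m (b=L-a=24/5):
  y_3 = (M₀x³/(6L)-M₀(x-a)²/2+C₁x)/EI  [x>a] with C₁=M₀(3b²-L²)/(6L)=48/25 = (18·(24/5)³/(6·8)-18·((24/5)-(16/5))²/2+(48/25)·(24/5))/20000 = 108/78125 m
Load 4 — triangular load w₀=-18 kN/m (0→w₀ over full span):
  y_4 = -w₀x(7L⁴-10L²x²+3x⁴)/(360LEI) = -(-18)·(24/5)·(7·8⁴-10·8²·(24/5)²+3·(24/5)⁴)/(360·8·20000) = 227328/9765625 m
Superposition: y = Σ y_i = 3891481/263671875 m ≈ 0.014759 m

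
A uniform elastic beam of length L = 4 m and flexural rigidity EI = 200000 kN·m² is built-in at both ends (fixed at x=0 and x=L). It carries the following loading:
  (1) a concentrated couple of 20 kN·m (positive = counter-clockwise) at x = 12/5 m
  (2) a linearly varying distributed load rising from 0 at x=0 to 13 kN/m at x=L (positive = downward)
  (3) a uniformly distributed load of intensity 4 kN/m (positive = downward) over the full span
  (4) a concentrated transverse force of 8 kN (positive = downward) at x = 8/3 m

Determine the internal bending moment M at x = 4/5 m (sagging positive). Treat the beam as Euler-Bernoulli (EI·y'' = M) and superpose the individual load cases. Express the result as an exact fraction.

Load 1 — applied couple M₀=20 kN·m at a=12/5 m (b=L-a=8/5):
  M_1 = R_Ax - M_A  [x≤a] with R_A=36/5, M_A=32/5 = (36/5)·(4/5) - (32/5) = -16/25 kN·m
Load 2 — triangular load w₀=13 kN/m (0→w₀ over full span):
  M_2 = 3w₀Lx/20 - w₀L²/30 - w₀x³/(6L) = 3·13·4·(4/5)/20 - 13·4²/30 - 13·(4/5)³/(6·4) = -364/375 kN·m
Load 3 — uniform load w=4 kN/m over full span:
  M_3 = wLx/2 - wL²/12 - wx²/2 = 4·4·(4/5)/2 - 4·4²/12 - 4·(4/5)²/2 = -16/75 kN·m
Load 4 — point force P=8 kN at a=8/3 m (b=L-a=4/3):
  M_4 = Pb²(3a+b)x/L³ - Pab²/L²  [x≤a] = 8·(4/3)²·(3·(8/3)+(4/3))·(4/5)/4³ - 8·(8/3)·(4/3)²/4² = -32/45 kN·m
Superposition: M = Σ M_i = -2852/1125 kN·m ≈ -2.535111 kN·m

M(4/5) = -2852/1125 kN·m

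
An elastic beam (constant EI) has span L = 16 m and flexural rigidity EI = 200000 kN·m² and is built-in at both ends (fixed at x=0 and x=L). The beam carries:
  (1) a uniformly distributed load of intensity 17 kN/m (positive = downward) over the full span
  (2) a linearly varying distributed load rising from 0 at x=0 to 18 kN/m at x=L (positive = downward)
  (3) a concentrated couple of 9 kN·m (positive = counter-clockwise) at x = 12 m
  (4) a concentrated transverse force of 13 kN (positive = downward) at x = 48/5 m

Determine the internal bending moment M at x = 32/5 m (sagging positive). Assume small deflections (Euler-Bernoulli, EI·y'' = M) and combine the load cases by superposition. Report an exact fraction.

Load 1 — uniform load w=17 kN/m over full span:
  M_1 = wLx/2 - wL²/12 - wx²/2 = 17·16·(32/5)/2 - 17·16²/12 - 17·(32/5)²/2 = 11968/75 kN·m
Load 2 — triangular load w₀=18 kN/m (0→w₀ over full span):
  M_2 = 3w₀Lx/20 - w₀L²/30 - w₀x³/(6L) = 3·18·16·(32/5)/20 - 18·16²/30 - 18·(32/5)³/(6·16) = 9216/125 kN·m
Load 3 — applied couple M₀=9 kN·m at a=12 m (b=L-a=4):
  M_3 = R_Ax - M_A  [x≤a] with R_A=81/128, M_A=45/16 = (81/128)·(32/5) - (45/16) = 99/80 kN·m
Load 4 — point force P=13 kN at a=48/5 m (b=L-a=32/5):
  M_4 = Pb²(3a+b)x/L³ - Pab²/L²  [x≤a] = 13·(32/5)²·(3·(48/5)+(32/5))·(32/5)/16³ - 13·(48/5)·(32/5)²/16² = 5824/625 kN·m
Superposition: M = Σ M_i = 7315717/30000 kN·m ≈ 243.857233 kN·m

M(32/5) = 7315717/30000 kN·m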